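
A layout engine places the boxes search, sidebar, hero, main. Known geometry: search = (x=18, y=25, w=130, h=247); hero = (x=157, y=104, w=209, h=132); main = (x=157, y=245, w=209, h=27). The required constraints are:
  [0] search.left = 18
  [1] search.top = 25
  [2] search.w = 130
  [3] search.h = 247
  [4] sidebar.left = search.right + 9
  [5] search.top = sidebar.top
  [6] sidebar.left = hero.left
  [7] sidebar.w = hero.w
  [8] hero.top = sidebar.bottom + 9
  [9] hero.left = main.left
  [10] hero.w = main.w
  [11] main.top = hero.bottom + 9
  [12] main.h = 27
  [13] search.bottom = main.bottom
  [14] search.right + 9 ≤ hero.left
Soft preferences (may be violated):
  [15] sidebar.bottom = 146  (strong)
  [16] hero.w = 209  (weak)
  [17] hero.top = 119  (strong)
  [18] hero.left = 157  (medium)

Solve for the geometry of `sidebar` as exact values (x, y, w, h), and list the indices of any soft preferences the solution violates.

1. sidebar.x = 157  [sidebar.left = search.right + 9]
2. sidebar.y = 25  [search.top = sidebar.top]
3. sidebar.w = 209  [sidebar.w = hero.w]
4. sidebar.h = 70  [hero.top = sidebar.bottom + 9]

sidebar = (x=157, y=25, w=209, h=70)
violated soft preferences: 15, 17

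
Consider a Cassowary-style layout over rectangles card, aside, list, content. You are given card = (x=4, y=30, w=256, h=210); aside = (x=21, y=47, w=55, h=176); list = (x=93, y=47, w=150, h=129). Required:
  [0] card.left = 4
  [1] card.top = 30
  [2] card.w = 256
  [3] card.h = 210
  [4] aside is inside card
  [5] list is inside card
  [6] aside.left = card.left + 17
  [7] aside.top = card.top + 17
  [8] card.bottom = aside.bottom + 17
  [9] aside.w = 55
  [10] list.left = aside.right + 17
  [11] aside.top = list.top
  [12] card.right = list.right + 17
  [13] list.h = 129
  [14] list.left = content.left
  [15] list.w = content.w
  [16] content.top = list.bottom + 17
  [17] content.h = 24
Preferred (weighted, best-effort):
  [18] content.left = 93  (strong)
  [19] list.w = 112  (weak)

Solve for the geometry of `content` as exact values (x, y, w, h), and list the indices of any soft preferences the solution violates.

1. content.x = 93  [list.left = content.left]
2. content.w = 150  [list.w = content.w]
3. content.y = 193  [content.top = list.bottom + 17]
4. content.h = 24  [content.h = 24]

content = (x=93, y=193, w=150, h=24)
violated soft preferences: 19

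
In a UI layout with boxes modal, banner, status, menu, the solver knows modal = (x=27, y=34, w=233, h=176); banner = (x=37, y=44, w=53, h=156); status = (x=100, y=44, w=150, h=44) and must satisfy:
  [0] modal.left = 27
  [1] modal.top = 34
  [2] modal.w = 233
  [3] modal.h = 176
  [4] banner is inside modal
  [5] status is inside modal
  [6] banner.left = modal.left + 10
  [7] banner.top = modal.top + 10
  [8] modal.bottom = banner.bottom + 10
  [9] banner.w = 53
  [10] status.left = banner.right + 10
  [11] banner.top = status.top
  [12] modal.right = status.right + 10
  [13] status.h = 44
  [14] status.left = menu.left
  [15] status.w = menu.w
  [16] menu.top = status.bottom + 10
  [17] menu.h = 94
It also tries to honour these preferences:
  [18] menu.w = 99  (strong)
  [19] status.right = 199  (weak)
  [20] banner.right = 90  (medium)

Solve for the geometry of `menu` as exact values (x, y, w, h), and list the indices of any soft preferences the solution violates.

1. menu.x = 100  [status.left = menu.left]
2. menu.w = 150  [status.w = menu.w]
3. menu.y = 98  [menu.top = status.bottom + 10]
4. menu.h = 94  [menu.h = 94]

menu = (x=100, y=98, w=150, h=94)
violated soft preferences: 18, 19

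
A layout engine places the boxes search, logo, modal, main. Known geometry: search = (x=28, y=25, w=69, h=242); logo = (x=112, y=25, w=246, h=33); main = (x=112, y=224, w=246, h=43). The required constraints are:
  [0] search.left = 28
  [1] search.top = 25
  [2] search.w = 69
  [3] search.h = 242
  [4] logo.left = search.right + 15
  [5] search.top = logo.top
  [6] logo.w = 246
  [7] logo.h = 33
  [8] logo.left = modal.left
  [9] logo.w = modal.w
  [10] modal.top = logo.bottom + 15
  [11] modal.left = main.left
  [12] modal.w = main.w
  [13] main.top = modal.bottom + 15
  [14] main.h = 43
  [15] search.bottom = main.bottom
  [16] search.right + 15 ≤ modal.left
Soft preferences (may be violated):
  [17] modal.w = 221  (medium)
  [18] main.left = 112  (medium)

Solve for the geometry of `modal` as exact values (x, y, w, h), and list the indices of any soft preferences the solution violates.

modal = (x=112, y=73, w=246, h=136)
violated soft preferences: 17

1. modal.x = 112  [logo.left = modal.left]
2. modal.w = 246  [logo.w = modal.w]
3. modal.y = 73  [modal.top = logo.bottom + 15]
4. modal.h = 136  [main.top = modal.bottom + 15]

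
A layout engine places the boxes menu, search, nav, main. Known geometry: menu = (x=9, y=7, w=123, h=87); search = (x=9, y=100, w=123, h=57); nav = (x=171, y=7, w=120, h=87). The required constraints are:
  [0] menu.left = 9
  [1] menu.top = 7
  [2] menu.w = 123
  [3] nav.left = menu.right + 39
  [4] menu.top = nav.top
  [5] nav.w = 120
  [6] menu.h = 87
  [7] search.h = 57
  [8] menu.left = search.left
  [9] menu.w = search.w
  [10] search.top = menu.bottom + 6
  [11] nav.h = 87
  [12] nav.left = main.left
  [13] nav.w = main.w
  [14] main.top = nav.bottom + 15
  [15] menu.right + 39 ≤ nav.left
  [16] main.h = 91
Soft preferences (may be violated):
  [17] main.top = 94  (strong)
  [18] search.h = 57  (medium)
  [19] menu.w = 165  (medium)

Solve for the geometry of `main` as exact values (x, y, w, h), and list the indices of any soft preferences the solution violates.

1. main.x = 171  [nav.left = main.left]
2. main.w = 120  [nav.w = main.w]
3. main.y = 109  [main.top = nav.bottom + 15]
4. main.h = 91  [main.h = 91]

main = (x=171, y=109, w=120, h=91)
violated soft preferences: 17, 19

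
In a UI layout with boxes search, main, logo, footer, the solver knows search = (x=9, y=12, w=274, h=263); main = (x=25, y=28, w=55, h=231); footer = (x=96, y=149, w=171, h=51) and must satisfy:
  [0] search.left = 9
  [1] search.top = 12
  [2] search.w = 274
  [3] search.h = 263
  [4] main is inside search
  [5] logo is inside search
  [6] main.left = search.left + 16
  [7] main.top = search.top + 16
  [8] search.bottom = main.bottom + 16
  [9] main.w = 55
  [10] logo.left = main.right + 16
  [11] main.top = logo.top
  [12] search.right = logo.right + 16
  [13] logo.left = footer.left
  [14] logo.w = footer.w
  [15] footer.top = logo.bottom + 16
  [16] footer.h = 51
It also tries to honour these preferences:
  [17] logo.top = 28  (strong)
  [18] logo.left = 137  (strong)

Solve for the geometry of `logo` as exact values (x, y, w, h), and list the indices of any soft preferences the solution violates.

1. logo.x = 96  [logo.left = main.right + 16]
2. logo.y = 28  [main.top = logo.top]
3. logo.w = 171  [search.right = logo.right + 16]
4. logo.h = 105  [footer.top = logo.bottom + 16]

logo = (x=96, y=28, w=171, h=105)
violated soft preferences: 18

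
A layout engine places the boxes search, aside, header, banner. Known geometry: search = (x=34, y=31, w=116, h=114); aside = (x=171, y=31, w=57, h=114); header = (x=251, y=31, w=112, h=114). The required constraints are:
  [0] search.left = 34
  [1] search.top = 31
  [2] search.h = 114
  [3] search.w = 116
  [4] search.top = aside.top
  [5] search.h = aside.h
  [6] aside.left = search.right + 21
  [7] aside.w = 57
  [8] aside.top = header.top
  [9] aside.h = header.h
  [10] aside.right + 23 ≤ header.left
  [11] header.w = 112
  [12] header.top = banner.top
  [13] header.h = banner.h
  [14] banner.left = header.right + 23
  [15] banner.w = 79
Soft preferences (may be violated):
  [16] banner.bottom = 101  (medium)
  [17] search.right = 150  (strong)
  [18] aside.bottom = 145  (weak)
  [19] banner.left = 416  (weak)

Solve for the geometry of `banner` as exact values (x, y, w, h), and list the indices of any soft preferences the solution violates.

banner = (x=386, y=31, w=79, h=114)
violated soft preferences: 16, 19

1. banner.y = 31  [header.top = banner.top]
2. banner.h = 114  [header.h = banner.h]
3. banner.x = 386  [banner.left = header.right + 23]
4. banner.w = 79  [banner.w = 79]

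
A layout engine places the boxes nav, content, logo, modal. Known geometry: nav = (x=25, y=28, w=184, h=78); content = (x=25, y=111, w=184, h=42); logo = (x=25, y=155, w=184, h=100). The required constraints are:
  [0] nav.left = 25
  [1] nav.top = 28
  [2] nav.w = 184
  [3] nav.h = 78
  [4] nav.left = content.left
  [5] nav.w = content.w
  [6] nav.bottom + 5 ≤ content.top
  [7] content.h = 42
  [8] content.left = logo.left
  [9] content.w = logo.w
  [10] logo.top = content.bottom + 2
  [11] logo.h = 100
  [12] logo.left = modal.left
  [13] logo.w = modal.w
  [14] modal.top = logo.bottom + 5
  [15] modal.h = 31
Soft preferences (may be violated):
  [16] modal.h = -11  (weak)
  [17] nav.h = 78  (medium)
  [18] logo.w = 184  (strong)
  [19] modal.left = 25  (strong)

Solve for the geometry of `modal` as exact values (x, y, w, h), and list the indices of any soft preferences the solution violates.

modal = (x=25, y=260, w=184, h=31)
violated soft preferences: 16

1. modal.x = 25  [logo.left = modal.left]
2. modal.w = 184  [logo.w = modal.w]
3. modal.y = 260  [modal.top = logo.bottom + 5]
4. modal.h = 31  [modal.h = 31]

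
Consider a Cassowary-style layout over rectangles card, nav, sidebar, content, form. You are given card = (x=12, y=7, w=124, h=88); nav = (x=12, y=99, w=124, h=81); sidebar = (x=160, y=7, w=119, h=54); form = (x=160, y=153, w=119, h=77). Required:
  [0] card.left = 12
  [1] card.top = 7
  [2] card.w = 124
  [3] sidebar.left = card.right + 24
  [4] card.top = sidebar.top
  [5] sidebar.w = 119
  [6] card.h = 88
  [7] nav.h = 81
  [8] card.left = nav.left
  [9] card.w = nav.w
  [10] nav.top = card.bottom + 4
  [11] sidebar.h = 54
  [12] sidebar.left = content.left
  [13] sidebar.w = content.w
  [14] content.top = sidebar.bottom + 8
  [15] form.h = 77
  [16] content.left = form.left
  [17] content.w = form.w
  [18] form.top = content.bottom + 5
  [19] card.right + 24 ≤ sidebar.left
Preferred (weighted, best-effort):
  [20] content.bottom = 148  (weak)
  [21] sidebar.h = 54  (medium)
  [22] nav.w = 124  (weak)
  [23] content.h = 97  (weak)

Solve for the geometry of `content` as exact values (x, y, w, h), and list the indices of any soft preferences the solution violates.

1. content.x = 160  [sidebar.left = content.left]
2. content.w = 119  [sidebar.w = content.w]
3. content.y = 69  [content.top = sidebar.bottom + 8]
4. content.h = 79  [form.top = content.bottom + 5]

content = (x=160, y=69, w=119, h=79)
violated soft preferences: 23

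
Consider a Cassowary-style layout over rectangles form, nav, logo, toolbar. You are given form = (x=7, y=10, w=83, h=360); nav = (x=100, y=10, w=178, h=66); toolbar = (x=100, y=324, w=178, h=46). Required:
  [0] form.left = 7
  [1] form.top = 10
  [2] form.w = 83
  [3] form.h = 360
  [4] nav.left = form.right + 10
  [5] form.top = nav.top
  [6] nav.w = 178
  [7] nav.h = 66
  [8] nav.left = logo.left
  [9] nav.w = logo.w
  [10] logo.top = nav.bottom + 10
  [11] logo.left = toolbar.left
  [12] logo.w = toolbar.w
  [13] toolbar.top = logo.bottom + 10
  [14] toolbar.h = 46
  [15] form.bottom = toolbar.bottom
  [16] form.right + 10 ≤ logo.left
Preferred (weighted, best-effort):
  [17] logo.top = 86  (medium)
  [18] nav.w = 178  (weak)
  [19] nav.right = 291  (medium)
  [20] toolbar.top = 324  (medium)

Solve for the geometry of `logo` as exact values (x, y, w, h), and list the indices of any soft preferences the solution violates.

1. logo.x = 100  [nav.left = logo.left]
2. logo.w = 178  [nav.w = logo.w]
3. logo.y = 86  [logo.top = nav.bottom + 10]
4. logo.h = 228  [toolbar.top = logo.bottom + 10]

logo = (x=100, y=86, w=178, h=228)
violated soft preferences: 19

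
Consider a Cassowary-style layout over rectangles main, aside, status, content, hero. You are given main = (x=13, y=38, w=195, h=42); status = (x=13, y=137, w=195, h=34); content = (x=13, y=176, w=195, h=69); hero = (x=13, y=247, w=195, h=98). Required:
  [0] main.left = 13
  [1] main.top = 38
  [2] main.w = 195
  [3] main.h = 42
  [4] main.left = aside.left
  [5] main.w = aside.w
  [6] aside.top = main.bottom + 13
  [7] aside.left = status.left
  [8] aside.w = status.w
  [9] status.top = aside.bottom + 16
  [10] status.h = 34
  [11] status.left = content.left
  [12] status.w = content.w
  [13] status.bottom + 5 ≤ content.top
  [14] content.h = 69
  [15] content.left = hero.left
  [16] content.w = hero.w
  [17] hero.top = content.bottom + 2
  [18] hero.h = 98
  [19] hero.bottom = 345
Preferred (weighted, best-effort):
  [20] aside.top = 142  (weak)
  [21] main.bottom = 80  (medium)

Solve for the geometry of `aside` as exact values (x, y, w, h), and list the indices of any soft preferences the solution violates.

aside = (x=13, y=93, w=195, h=28)
violated soft preferences: 20

1. aside.x = 13  [main.left = aside.left]
2. aside.w = 195  [main.w = aside.w]
3. aside.y = 93  [aside.top = main.bottom + 13]
4. aside.h = 28  [status.top = aside.bottom + 16]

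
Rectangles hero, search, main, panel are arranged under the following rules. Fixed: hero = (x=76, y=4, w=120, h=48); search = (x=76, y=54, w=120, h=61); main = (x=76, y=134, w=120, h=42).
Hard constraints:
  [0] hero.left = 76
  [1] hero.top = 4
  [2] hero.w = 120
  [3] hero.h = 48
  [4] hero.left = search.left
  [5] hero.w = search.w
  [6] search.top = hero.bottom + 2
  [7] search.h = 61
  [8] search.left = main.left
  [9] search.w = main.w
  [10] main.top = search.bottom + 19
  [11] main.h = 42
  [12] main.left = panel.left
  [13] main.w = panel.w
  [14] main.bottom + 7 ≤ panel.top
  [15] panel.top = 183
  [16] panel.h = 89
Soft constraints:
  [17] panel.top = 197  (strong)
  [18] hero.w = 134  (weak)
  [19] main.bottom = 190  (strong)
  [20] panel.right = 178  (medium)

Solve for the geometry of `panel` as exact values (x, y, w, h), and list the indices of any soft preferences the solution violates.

panel = (x=76, y=183, w=120, h=89)
violated soft preferences: 17, 18, 19, 20

1. panel.x = 76  [main.left = panel.left]
2. panel.w = 120  [main.w = panel.w]
3. panel.y = 183  [panel.top = 183]
4. panel.h = 89  [panel.h = 89]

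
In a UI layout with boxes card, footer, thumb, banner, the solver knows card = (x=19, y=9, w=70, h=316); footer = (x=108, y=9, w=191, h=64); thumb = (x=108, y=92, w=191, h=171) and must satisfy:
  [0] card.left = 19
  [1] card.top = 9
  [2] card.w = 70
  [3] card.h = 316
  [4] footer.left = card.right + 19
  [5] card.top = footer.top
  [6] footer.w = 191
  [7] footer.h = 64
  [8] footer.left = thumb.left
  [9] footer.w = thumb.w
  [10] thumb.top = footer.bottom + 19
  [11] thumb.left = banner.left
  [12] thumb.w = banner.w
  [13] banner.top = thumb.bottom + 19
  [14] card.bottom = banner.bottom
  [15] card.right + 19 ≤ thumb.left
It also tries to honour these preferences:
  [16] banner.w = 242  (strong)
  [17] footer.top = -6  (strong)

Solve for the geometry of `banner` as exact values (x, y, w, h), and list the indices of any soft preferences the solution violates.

banner = (x=108, y=282, w=191, h=43)
violated soft preferences: 16, 17

1. banner.x = 108  [thumb.left = banner.left]
2. banner.w = 191  [thumb.w = banner.w]
3. banner.y = 282  [banner.top = thumb.bottom + 19]
4. banner.h = 43  [card.bottom = banner.bottom]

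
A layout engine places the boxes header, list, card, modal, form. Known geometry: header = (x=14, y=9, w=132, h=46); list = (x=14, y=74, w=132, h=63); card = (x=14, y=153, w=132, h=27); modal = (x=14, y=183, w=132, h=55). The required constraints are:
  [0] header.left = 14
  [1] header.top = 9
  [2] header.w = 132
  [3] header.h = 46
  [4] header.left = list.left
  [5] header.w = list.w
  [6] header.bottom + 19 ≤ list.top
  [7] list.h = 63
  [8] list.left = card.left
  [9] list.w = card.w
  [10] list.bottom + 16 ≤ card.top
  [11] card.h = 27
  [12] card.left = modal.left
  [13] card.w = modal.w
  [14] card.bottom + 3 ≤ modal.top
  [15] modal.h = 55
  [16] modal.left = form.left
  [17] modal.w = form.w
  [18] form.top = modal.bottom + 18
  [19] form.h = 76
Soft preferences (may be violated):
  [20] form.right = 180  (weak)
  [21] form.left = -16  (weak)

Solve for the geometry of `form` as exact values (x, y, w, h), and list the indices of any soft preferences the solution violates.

form = (x=14, y=256, w=132, h=76)
violated soft preferences: 20, 21

1. form.x = 14  [modal.left = form.left]
2. form.w = 132  [modal.w = form.w]
3. form.y = 256  [form.top = modal.bottom + 18]
4. form.h = 76  [form.h = 76]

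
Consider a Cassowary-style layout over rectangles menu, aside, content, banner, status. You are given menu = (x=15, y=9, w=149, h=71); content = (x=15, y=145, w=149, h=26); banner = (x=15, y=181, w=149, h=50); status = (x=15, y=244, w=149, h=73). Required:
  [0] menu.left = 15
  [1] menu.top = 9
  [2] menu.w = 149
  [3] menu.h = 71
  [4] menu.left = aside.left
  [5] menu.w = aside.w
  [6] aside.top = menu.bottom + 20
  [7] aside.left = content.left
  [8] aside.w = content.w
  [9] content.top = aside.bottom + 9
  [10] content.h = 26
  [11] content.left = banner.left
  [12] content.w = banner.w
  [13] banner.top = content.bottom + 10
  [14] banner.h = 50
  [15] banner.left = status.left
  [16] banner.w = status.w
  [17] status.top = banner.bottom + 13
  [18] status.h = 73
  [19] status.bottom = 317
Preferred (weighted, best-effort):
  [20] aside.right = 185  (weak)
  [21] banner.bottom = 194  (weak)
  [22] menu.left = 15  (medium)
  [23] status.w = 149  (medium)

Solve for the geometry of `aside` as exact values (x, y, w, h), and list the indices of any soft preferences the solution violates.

aside = (x=15, y=100, w=149, h=36)
violated soft preferences: 20, 21

1. aside.x = 15  [menu.left = aside.left]
2. aside.w = 149  [menu.w = aside.w]
3. aside.y = 100  [aside.top = menu.bottom + 20]
4. aside.h = 36  [content.top = aside.bottom + 9]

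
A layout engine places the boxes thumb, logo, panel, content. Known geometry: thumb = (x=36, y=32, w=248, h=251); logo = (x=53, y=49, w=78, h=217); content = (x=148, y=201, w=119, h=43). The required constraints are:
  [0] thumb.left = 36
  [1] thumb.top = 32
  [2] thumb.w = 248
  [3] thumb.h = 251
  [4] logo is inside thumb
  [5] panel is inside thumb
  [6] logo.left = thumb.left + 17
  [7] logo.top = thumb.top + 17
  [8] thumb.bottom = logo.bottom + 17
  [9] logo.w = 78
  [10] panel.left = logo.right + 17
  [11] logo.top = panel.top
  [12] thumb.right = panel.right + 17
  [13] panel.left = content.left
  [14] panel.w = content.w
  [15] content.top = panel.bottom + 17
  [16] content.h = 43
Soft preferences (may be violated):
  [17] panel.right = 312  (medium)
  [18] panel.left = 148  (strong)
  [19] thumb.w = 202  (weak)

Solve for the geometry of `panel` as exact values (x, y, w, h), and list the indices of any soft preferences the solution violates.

1. panel.x = 148  [panel.left = logo.right + 17]
2. panel.y = 49  [logo.top = panel.top]
3. panel.w = 119  [thumb.right = panel.right + 17]
4. panel.h = 135  [content.top = panel.bottom + 17]

panel = (x=148, y=49, w=119, h=135)
violated soft preferences: 17, 19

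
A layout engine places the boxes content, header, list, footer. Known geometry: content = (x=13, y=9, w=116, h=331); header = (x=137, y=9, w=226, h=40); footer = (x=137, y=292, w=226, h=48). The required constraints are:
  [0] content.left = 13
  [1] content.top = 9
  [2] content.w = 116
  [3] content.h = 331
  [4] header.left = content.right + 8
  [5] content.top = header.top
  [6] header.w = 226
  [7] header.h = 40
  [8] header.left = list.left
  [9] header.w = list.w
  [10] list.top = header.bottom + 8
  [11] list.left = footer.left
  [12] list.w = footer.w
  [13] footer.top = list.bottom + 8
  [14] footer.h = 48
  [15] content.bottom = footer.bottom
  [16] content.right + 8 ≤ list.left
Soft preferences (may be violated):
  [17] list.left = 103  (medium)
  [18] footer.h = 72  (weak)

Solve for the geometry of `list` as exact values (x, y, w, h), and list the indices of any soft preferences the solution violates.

list = (x=137, y=57, w=226, h=227)
violated soft preferences: 17, 18

1. list.x = 137  [header.left = list.left]
2. list.w = 226  [header.w = list.w]
3. list.y = 57  [list.top = header.bottom + 8]
4. list.h = 227  [footer.top = list.bottom + 8]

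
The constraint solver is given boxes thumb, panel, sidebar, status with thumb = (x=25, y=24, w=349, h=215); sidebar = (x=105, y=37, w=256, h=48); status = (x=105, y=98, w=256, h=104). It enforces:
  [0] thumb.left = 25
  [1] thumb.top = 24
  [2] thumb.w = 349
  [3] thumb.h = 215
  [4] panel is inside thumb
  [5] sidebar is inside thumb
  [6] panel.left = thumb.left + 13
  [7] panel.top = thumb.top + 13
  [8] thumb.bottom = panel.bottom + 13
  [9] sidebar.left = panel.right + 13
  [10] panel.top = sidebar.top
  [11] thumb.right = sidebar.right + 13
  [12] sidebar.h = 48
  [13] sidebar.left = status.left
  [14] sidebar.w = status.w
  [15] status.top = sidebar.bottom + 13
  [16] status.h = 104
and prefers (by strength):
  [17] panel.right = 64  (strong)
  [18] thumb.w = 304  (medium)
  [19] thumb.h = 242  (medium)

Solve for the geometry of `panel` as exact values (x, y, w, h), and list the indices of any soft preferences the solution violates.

panel = (x=38, y=37, w=54, h=189)
violated soft preferences: 17, 18, 19

1. panel.x = 38  [panel.left = thumb.left + 13]
2. panel.y = 37  [panel.top = thumb.top + 13]
3. panel.h = 189  [thumb.bottom = panel.bottom + 13]
4. panel.w = 54  [sidebar.left = panel.right + 13]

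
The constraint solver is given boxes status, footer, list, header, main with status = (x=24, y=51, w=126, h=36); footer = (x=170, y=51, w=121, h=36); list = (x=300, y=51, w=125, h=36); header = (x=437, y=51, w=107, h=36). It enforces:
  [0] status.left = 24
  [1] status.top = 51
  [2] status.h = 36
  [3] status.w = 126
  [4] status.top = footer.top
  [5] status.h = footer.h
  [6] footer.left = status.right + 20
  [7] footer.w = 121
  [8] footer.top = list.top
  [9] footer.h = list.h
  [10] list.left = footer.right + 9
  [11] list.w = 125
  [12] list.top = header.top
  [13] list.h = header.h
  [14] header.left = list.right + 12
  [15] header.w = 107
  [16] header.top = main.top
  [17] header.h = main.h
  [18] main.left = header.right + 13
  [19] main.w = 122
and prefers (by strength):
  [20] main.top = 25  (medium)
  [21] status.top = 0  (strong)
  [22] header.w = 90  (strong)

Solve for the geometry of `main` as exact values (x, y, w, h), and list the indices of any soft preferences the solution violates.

main = (x=557, y=51, w=122, h=36)
violated soft preferences: 20, 21, 22

1. main.y = 51  [header.top = main.top]
2. main.h = 36  [header.h = main.h]
3. main.x = 557  [main.left = header.right + 13]
4. main.w = 122  [main.w = 122]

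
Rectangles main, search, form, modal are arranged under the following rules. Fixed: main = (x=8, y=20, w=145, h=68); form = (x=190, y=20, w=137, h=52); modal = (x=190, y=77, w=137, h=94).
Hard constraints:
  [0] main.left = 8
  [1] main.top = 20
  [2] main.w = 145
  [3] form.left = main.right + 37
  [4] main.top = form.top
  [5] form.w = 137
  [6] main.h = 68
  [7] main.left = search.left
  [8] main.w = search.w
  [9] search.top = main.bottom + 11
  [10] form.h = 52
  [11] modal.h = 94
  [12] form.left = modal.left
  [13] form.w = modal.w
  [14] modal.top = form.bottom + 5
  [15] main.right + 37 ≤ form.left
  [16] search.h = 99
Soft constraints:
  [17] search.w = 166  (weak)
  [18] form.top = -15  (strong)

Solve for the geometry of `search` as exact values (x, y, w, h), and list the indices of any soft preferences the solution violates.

1. search.x = 8  [main.left = search.left]
2. search.w = 145  [main.w = search.w]
3. search.y = 99  [search.top = main.bottom + 11]
4. search.h = 99  [search.h = 99]

search = (x=8, y=99, w=145, h=99)
violated soft preferences: 17, 18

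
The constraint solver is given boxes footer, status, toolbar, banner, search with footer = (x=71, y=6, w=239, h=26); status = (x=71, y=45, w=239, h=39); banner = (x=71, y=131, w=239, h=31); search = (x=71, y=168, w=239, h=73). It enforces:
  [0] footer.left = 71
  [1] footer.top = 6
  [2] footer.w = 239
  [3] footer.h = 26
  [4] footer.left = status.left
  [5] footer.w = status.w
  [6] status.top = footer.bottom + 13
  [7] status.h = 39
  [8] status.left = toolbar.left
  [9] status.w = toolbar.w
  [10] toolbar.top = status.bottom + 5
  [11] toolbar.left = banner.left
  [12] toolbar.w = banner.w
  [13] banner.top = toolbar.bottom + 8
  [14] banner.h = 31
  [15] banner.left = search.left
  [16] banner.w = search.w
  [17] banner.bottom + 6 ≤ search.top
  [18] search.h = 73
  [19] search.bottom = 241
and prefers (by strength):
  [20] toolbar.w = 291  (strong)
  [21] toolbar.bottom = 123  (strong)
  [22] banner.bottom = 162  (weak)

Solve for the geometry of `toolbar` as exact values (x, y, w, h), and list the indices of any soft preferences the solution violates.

toolbar = (x=71, y=89, w=239, h=34)
violated soft preferences: 20

1. toolbar.x = 71  [status.left = toolbar.left]
2. toolbar.w = 239  [status.w = toolbar.w]
3. toolbar.y = 89  [toolbar.top = status.bottom + 5]
4. toolbar.h = 34  [banner.top = toolbar.bottom + 8]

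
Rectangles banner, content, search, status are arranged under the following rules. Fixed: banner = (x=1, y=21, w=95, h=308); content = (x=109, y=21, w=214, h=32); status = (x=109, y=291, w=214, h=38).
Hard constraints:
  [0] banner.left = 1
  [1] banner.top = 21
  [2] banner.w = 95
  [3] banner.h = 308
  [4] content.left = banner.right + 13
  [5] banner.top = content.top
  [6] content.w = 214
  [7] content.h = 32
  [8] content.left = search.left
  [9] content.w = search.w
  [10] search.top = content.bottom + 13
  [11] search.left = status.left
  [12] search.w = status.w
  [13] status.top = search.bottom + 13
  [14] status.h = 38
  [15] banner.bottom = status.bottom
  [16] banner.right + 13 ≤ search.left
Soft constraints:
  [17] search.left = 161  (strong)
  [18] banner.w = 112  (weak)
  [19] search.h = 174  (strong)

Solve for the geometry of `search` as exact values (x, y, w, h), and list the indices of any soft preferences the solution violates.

1. search.x = 109  [content.left = search.left]
2. search.w = 214  [content.w = search.w]
3. search.y = 66  [search.top = content.bottom + 13]
4. search.h = 212  [status.top = search.bottom + 13]

search = (x=109, y=66, w=214, h=212)
violated soft preferences: 17, 18, 19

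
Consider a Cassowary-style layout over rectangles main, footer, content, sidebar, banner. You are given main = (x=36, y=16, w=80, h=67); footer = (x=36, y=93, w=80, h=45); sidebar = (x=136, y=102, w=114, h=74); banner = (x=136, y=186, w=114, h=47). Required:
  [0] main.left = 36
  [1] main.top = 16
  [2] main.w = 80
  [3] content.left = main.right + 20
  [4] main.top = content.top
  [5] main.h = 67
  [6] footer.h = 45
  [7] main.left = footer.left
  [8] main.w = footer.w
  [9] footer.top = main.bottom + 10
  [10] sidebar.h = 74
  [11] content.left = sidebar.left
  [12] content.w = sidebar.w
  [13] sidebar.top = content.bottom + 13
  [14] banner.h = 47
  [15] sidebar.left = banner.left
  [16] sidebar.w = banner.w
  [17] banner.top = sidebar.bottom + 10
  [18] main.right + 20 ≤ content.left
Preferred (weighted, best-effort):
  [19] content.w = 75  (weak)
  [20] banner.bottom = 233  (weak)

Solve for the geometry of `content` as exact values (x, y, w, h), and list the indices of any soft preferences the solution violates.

content = (x=136, y=16, w=114, h=73)
violated soft preferences: 19

1. content.x = 136  [content.left = main.right + 20]
2. content.y = 16  [main.top = content.top]
3. content.w = 114  [content.w = sidebar.w]
4. content.h = 73  [sidebar.top = content.bottom + 13]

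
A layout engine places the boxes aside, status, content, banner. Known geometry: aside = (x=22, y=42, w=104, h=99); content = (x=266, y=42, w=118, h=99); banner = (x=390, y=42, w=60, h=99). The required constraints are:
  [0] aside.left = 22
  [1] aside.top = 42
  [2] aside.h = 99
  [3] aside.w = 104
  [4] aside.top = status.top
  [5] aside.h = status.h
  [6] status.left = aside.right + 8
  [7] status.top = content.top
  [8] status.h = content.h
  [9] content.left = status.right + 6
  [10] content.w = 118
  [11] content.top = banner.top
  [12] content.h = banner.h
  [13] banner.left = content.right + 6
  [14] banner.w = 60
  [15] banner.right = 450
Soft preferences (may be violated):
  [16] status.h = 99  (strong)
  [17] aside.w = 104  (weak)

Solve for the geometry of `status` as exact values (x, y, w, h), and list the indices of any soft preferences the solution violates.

1. status.y = 42  [aside.top = status.top]
2. status.h = 99  [aside.h = status.h]
3. status.x = 134  [status.left = aside.right + 8]
4. status.w = 126  [content.left = status.right + 6]

status = (x=134, y=42, w=126, h=99)
violated soft preferences: none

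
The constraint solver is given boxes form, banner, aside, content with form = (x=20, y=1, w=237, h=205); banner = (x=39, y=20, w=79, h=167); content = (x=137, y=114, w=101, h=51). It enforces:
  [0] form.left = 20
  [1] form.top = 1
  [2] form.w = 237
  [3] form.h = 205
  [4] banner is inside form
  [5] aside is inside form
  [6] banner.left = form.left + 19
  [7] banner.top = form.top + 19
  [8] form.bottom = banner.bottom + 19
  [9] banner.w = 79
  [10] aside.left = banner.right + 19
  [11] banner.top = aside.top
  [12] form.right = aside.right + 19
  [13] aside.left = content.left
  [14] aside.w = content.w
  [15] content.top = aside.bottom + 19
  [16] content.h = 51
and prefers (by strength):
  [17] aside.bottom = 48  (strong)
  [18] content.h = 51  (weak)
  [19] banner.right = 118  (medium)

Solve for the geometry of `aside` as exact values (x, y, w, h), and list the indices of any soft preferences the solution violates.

1. aside.x = 137  [aside.left = banner.right + 19]
2. aside.y = 20  [banner.top = aside.top]
3. aside.w = 101  [form.right = aside.right + 19]
4. aside.h = 75  [content.top = aside.bottom + 19]

aside = (x=137, y=20, w=101, h=75)
violated soft preferences: 17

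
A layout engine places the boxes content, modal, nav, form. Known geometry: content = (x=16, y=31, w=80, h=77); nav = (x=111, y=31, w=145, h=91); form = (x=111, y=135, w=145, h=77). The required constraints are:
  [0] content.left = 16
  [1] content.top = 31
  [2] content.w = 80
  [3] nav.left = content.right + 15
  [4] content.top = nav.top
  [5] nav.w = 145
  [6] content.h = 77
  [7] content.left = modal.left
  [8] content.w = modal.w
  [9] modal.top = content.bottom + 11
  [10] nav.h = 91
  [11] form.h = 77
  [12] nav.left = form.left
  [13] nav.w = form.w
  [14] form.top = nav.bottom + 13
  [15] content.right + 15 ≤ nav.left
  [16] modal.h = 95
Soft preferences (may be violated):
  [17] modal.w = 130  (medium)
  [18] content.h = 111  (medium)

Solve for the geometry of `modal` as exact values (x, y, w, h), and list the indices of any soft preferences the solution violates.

modal = (x=16, y=119, w=80, h=95)
violated soft preferences: 17, 18

1. modal.x = 16  [content.left = modal.left]
2. modal.w = 80  [content.w = modal.w]
3. modal.y = 119  [modal.top = content.bottom + 11]
4. modal.h = 95  [modal.h = 95]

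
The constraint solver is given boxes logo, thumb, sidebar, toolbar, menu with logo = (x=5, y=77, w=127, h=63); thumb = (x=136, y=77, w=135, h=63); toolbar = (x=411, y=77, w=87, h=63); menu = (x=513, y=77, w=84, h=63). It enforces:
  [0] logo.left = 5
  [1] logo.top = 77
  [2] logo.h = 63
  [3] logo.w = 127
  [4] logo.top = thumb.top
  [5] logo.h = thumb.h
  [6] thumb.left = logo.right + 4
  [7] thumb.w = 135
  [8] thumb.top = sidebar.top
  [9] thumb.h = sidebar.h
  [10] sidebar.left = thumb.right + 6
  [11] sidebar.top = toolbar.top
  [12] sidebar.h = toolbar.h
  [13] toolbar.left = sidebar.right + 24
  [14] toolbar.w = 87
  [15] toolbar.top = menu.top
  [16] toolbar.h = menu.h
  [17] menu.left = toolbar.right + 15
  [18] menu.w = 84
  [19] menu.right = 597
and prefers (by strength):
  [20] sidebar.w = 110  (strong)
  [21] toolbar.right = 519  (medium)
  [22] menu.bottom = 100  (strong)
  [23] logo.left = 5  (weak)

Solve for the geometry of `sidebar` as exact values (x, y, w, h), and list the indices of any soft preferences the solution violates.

1. sidebar.y = 77  [thumb.top = sidebar.top]
2. sidebar.h = 63  [thumb.h = sidebar.h]
3. sidebar.x = 277  [sidebar.left = thumb.right + 6]
4. sidebar.w = 110  [toolbar.left = sidebar.right + 24]

sidebar = (x=277, y=77, w=110, h=63)
violated soft preferences: 21, 22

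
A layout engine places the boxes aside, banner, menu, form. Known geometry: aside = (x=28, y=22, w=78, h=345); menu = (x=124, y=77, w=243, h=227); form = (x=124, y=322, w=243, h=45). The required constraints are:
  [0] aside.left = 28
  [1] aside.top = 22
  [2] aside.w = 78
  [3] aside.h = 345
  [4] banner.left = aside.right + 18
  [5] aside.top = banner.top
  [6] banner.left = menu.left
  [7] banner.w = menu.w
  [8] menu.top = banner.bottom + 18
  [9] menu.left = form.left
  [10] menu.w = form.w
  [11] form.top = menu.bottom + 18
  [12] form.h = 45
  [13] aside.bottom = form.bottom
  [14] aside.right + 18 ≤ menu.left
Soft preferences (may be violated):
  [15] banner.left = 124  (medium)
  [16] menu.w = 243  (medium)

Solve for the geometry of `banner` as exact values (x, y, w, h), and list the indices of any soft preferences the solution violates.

1. banner.x = 124  [banner.left = aside.right + 18]
2. banner.y = 22  [aside.top = banner.top]
3. banner.w = 243  [banner.w = menu.w]
4. banner.h = 37  [menu.top = banner.bottom + 18]

banner = (x=124, y=22, w=243, h=37)
violated soft preferences: none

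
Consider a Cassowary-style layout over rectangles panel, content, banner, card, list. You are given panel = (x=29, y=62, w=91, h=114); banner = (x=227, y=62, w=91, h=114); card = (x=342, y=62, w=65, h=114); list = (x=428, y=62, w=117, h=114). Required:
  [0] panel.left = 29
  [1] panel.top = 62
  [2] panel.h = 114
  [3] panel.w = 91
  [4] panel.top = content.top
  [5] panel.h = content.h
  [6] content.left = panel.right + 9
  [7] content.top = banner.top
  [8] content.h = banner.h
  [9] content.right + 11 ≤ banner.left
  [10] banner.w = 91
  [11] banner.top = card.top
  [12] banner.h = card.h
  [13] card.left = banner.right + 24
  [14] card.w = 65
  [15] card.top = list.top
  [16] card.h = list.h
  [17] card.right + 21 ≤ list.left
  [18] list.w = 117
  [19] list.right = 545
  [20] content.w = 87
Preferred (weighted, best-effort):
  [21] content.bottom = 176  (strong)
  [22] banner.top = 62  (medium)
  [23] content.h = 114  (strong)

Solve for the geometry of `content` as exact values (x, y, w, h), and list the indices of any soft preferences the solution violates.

content = (x=129, y=62, w=87, h=114)
violated soft preferences: none

1. content.y = 62  [panel.top = content.top]
2. content.h = 114  [panel.h = content.h]
3. content.x = 129  [content.left = panel.right + 9]
4. content.w = 87  [content.w = 87]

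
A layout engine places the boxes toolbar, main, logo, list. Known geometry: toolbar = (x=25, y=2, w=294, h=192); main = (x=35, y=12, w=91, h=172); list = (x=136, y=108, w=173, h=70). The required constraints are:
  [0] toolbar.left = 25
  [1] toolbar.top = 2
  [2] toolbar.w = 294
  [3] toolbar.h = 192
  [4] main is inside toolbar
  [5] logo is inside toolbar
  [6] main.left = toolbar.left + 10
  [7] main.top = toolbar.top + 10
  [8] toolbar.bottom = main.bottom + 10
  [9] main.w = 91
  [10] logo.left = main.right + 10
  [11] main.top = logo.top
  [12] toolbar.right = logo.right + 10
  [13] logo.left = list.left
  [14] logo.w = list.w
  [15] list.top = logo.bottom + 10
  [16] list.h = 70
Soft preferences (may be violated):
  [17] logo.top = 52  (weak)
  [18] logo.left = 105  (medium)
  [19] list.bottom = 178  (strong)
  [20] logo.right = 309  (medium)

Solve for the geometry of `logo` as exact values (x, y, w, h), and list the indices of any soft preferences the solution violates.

logo = (x=136, y=12, w=173, h=86)
violated soft preferences: 17, 18

1. logo.x = 136  [logo.left = main.right + 10]
2. logo.y = 12  [main.top = logo.top]
3. logo.w = 173  [toolbar.right = logo.right + 10]
4. logo.h = 86  [list.top = logo.bottom + 10]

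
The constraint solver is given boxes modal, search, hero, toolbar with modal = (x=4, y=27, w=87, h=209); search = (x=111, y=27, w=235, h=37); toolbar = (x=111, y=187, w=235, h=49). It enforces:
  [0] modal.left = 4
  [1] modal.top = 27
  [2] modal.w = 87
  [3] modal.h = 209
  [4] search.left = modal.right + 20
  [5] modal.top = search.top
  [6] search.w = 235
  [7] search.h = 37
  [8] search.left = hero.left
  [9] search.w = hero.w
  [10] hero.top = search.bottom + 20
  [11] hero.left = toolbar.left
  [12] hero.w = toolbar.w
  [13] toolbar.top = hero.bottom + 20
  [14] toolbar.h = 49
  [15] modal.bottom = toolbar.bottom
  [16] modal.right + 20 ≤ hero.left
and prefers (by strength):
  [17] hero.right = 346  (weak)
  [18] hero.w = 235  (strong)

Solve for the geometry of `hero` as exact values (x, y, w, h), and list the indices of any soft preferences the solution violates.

hero = (x=111, y=84, w=235, h=83)
violated soft preferences: none

1. hero.x = 111  [search.left = hero.left]
2. hero.w = 235  [search.w = hero.w]
3. hero.y = 84  [hero.top = search.bottom + 20]
4. hero.h = 83  [toolbar.top = hero.bottom + 20]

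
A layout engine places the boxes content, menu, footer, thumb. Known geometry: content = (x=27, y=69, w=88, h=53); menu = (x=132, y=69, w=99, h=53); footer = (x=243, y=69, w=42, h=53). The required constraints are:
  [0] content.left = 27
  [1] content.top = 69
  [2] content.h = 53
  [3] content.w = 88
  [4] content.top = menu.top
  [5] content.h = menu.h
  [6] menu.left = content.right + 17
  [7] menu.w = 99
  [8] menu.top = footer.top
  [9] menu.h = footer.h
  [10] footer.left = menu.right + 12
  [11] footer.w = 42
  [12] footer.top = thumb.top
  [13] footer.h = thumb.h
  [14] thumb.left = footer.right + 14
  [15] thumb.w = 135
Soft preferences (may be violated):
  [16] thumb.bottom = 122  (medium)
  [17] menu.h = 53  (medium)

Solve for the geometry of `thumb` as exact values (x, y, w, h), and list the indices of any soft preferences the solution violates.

thumb = (x=299, y=69, w=135, h=53)
violated soft preferences: none

1. thumb.y = 69  [footer.top = thumb.top]
2. thumb.h = 53  [footer.h = thumb.h]
3. thumb.x = 299  [thumb.left = footer.right + 14]
4. thumb.w = 135  [thumb.w = 135]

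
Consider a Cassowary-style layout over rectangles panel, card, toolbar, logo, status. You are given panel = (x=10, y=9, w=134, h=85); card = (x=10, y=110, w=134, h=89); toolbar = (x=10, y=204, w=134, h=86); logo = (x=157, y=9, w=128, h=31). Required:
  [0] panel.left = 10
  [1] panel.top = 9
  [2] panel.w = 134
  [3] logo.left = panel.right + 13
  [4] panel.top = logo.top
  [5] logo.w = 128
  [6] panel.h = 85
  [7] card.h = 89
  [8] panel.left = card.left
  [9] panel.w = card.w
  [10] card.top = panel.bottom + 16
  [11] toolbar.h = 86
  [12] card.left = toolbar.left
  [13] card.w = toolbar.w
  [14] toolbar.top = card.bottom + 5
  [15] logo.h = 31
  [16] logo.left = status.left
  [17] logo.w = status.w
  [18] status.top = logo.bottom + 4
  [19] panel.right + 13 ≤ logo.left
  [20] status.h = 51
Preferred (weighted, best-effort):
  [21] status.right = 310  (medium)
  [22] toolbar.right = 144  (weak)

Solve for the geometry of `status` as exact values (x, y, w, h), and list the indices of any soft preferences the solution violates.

1. status.x = 157  [logo.left = status.left]
2. status.w = 128  [logo.w = status.w]
3. status.y = 44  [status.top = logo.bottom + 4]
4. status.h = 51  [status.h = 51]

status = (x=157, y=44, w=128, h=51)
violated soft preferences: 21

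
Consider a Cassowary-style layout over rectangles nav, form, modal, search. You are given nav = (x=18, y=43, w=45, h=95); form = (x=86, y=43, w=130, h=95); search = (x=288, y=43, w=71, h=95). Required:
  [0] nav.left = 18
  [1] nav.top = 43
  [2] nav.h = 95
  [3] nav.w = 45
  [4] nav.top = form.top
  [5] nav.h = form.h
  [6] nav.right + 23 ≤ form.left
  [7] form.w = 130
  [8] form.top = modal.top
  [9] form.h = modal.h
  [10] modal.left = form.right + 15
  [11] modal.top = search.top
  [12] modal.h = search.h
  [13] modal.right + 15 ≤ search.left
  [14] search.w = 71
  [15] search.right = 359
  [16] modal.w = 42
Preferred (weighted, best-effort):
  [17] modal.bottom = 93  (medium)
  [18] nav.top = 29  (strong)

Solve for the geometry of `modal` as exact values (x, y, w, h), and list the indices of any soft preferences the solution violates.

modal = (x=231, y=43, w=42, h=95)
violated soft preferences: 17, 18

1. modal.y = 43  [form.top = modal.top]
2. modal.h = 95  [form.h = modal.h]
3. modal.x = 231  [modal.left = form.right + 15]
4. modal.w = 42  [modal.w = 42]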